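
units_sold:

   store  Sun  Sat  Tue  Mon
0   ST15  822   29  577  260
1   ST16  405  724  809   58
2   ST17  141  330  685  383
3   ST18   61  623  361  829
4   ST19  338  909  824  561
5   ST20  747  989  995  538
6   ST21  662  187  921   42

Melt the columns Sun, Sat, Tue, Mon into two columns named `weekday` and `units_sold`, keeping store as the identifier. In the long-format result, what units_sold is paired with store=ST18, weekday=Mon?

Unpivoting turns each (store, wide-column) pair into one long row.
The wide cell at row ST18, column Mon holds 829, so the long row (ST18, Mon) has units_sold=829.

829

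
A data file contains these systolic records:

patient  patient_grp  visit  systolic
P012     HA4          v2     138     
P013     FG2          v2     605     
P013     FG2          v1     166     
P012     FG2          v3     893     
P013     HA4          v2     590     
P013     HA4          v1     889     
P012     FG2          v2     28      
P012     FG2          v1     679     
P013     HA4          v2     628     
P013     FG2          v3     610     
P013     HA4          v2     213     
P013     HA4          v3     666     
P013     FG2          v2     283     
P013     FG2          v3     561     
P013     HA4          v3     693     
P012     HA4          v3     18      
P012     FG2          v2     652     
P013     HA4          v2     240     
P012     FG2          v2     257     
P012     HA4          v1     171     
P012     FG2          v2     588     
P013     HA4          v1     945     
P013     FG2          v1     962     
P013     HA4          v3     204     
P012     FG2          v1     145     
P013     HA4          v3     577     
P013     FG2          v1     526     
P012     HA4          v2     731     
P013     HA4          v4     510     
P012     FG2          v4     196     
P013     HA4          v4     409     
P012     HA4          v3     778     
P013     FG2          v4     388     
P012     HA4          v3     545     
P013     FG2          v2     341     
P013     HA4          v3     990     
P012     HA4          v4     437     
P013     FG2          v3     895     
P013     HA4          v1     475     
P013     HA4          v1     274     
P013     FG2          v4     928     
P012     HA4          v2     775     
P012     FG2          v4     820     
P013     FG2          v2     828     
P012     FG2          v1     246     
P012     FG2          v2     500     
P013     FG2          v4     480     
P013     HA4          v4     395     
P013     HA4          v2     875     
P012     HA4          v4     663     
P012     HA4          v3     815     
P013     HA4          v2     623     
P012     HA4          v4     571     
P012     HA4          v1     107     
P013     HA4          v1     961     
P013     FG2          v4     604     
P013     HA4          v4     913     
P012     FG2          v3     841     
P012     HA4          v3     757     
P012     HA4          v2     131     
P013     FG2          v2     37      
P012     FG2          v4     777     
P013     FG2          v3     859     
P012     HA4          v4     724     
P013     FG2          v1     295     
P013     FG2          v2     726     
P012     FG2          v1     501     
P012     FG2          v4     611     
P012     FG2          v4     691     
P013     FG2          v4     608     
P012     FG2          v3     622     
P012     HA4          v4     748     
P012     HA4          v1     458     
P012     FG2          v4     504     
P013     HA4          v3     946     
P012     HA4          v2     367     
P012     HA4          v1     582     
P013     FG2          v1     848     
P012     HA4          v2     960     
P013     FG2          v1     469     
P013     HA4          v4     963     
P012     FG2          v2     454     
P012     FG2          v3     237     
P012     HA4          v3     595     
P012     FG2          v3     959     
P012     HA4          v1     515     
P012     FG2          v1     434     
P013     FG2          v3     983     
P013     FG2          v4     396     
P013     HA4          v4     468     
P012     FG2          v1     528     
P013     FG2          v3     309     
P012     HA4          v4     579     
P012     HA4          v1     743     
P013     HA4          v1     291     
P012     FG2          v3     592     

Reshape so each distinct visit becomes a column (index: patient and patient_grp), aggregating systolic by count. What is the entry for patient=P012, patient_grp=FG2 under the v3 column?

6

Rows with patient=P012, patient_grp=FG2 and visit=v3: systolic values are 893, 841, 622, 237, 959, 592.
6 rows match — count = 6.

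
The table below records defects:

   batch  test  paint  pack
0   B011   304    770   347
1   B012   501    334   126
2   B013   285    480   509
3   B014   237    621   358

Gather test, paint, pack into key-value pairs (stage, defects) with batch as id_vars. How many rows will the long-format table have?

4 batch values × 3 melted columns = 12 rows.

12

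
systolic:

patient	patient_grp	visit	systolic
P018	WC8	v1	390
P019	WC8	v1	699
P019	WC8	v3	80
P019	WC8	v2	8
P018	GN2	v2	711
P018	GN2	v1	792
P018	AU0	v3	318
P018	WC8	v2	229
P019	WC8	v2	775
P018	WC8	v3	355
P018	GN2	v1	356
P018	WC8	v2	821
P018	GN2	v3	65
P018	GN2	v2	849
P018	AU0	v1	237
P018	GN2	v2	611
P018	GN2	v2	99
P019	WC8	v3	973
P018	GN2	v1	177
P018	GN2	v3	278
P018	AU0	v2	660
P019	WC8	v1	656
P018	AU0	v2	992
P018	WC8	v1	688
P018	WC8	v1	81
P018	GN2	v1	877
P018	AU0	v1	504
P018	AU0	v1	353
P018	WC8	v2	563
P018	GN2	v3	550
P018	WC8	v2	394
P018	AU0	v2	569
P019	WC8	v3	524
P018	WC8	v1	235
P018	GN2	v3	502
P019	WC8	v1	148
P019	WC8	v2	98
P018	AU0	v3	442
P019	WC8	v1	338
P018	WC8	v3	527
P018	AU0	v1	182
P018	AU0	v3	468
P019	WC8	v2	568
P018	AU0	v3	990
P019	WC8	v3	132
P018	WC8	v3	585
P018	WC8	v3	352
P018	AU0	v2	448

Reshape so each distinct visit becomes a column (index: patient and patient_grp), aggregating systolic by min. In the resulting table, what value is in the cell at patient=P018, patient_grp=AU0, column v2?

448

Rows with patient=P018, patient_grp=AU0 and visit=v2: systolic values are 660, 992, 569, 448.
min(660, 992, 569, 448) = 448.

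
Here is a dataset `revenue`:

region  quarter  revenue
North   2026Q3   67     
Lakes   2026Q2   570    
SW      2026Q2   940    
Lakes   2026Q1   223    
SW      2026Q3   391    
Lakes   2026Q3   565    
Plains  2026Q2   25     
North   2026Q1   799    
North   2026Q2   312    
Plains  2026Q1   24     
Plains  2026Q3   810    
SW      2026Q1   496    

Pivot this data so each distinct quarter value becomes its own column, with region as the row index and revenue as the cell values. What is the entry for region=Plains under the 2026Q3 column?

Wide layout: rows indexed by region, columns are the 3 distinct quarter values (2026Q3, 2026Q2, 2026Q1).
Cell (region=Plains, quarter=2026Q3) draws from the long row where region=Plains and quarter=2026Q3, which has revenue=810.

810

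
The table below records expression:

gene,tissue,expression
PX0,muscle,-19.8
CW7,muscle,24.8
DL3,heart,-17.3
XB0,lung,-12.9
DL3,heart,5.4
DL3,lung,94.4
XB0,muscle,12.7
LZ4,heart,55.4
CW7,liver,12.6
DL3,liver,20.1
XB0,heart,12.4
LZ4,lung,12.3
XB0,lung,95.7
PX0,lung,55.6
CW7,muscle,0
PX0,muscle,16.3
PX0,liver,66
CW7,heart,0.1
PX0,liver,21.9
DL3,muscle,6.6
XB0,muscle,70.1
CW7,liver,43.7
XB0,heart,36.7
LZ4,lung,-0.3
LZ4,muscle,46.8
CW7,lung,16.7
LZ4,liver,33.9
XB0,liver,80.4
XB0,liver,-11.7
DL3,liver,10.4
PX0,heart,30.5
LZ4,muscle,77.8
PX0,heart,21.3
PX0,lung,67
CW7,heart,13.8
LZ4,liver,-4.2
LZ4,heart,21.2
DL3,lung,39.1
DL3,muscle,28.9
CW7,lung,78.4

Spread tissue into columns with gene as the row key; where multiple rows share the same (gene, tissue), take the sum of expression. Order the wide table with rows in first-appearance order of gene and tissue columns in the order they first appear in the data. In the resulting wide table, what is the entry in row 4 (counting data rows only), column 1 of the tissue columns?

With rows in first-appearance order of gene, row 4 is gene=XB0. tissue columns in first-appearance order: muscle, heart, lung, liver; column 1 is muscle.
Long rows with gene=XB0, tissue=muscle: 12.7 + 70.1 = 82.8.

82.8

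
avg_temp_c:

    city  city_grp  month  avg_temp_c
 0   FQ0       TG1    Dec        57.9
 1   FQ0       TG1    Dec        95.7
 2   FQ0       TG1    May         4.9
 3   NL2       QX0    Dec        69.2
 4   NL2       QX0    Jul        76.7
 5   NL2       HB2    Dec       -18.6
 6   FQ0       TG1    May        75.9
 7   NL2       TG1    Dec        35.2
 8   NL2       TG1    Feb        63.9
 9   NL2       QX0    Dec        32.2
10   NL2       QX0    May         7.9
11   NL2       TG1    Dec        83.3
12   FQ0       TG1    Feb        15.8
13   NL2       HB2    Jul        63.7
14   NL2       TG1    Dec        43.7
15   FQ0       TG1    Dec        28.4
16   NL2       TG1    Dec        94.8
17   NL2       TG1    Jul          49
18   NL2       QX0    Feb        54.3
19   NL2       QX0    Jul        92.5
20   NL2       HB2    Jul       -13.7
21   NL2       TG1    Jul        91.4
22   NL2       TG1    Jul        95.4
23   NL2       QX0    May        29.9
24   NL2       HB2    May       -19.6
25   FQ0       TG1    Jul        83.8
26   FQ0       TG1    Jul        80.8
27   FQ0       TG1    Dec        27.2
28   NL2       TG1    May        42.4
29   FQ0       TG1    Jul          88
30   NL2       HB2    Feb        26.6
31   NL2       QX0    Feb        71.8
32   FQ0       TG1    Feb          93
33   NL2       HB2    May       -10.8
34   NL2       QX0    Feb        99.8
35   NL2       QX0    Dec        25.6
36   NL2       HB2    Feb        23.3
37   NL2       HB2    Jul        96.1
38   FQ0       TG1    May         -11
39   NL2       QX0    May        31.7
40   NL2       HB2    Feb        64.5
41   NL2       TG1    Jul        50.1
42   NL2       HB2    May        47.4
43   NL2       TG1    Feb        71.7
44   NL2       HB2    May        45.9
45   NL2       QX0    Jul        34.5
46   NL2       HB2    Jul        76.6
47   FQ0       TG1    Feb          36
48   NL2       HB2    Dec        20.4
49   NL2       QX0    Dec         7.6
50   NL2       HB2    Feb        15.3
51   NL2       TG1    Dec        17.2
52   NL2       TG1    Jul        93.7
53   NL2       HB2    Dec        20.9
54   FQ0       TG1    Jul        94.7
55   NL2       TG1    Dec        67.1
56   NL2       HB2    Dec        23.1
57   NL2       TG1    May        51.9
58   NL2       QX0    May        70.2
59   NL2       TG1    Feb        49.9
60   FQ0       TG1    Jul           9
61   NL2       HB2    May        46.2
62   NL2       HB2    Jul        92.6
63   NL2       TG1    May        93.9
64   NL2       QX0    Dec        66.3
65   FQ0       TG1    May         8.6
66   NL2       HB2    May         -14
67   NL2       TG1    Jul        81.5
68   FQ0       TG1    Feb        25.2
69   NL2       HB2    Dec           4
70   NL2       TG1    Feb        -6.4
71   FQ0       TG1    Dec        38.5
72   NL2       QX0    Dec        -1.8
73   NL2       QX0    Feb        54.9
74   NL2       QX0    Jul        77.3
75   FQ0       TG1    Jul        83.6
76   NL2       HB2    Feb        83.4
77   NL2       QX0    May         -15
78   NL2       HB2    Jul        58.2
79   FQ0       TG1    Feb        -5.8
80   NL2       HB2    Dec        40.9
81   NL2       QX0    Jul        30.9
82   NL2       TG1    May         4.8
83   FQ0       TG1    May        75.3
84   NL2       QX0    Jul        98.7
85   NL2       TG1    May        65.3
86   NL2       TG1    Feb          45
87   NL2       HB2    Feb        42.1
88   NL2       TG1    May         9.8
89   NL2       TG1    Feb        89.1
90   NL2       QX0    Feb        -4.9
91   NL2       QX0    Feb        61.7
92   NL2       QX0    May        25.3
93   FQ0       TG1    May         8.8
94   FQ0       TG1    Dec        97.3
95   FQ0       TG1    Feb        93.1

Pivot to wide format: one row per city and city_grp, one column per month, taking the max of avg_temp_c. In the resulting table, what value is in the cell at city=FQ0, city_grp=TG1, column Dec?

Rows with city=FQ0, city_grp=TG1 and month=Dec: avg_temp_c values are 57.9, 95.7, 28.4, 27.2, 38.5, 97.3.
max(57.9, 95.7, 28.4, 27.2, 38.5, 97.3) = 97.3.

97.3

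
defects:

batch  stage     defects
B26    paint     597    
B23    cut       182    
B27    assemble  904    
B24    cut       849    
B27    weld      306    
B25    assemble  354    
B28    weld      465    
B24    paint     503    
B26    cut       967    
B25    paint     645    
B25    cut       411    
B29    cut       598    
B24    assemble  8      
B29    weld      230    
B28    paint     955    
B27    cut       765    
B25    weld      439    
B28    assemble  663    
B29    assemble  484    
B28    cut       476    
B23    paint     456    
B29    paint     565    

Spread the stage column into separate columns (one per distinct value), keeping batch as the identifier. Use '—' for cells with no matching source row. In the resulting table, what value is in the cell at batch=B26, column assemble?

—

No long-format row has batch=B26 and stage=assemble, so the cell is —.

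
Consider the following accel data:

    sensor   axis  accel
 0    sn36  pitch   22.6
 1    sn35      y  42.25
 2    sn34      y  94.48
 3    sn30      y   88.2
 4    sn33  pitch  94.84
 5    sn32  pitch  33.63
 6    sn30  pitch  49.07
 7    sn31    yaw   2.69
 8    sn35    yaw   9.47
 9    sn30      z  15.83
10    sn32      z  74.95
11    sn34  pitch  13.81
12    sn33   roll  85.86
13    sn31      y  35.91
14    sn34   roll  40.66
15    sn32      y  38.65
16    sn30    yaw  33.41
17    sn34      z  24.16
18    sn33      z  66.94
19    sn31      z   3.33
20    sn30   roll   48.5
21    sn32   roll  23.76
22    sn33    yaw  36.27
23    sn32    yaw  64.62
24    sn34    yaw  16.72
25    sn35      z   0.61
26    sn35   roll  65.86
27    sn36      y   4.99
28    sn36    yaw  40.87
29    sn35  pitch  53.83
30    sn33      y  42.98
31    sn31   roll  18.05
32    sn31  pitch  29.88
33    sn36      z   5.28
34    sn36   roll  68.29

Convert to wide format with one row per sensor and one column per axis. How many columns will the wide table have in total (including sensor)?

1 column for sensor plus 5 distinct axis values → 6 columns.

6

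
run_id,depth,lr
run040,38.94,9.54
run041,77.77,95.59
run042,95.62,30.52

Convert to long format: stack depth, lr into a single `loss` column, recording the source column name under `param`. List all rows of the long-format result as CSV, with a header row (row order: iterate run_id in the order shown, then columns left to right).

run_id,param,loss
run040,depth,38.94
run040,lr,9.54
run041,depth,77.77
run041,lr,95.59
run042,depth,95.62
run042,lr,30.52

Each (run_id, column) pair becomes one row: 3 × 2 = 6 rows.
For example, (run040, depth) → loss=38.94.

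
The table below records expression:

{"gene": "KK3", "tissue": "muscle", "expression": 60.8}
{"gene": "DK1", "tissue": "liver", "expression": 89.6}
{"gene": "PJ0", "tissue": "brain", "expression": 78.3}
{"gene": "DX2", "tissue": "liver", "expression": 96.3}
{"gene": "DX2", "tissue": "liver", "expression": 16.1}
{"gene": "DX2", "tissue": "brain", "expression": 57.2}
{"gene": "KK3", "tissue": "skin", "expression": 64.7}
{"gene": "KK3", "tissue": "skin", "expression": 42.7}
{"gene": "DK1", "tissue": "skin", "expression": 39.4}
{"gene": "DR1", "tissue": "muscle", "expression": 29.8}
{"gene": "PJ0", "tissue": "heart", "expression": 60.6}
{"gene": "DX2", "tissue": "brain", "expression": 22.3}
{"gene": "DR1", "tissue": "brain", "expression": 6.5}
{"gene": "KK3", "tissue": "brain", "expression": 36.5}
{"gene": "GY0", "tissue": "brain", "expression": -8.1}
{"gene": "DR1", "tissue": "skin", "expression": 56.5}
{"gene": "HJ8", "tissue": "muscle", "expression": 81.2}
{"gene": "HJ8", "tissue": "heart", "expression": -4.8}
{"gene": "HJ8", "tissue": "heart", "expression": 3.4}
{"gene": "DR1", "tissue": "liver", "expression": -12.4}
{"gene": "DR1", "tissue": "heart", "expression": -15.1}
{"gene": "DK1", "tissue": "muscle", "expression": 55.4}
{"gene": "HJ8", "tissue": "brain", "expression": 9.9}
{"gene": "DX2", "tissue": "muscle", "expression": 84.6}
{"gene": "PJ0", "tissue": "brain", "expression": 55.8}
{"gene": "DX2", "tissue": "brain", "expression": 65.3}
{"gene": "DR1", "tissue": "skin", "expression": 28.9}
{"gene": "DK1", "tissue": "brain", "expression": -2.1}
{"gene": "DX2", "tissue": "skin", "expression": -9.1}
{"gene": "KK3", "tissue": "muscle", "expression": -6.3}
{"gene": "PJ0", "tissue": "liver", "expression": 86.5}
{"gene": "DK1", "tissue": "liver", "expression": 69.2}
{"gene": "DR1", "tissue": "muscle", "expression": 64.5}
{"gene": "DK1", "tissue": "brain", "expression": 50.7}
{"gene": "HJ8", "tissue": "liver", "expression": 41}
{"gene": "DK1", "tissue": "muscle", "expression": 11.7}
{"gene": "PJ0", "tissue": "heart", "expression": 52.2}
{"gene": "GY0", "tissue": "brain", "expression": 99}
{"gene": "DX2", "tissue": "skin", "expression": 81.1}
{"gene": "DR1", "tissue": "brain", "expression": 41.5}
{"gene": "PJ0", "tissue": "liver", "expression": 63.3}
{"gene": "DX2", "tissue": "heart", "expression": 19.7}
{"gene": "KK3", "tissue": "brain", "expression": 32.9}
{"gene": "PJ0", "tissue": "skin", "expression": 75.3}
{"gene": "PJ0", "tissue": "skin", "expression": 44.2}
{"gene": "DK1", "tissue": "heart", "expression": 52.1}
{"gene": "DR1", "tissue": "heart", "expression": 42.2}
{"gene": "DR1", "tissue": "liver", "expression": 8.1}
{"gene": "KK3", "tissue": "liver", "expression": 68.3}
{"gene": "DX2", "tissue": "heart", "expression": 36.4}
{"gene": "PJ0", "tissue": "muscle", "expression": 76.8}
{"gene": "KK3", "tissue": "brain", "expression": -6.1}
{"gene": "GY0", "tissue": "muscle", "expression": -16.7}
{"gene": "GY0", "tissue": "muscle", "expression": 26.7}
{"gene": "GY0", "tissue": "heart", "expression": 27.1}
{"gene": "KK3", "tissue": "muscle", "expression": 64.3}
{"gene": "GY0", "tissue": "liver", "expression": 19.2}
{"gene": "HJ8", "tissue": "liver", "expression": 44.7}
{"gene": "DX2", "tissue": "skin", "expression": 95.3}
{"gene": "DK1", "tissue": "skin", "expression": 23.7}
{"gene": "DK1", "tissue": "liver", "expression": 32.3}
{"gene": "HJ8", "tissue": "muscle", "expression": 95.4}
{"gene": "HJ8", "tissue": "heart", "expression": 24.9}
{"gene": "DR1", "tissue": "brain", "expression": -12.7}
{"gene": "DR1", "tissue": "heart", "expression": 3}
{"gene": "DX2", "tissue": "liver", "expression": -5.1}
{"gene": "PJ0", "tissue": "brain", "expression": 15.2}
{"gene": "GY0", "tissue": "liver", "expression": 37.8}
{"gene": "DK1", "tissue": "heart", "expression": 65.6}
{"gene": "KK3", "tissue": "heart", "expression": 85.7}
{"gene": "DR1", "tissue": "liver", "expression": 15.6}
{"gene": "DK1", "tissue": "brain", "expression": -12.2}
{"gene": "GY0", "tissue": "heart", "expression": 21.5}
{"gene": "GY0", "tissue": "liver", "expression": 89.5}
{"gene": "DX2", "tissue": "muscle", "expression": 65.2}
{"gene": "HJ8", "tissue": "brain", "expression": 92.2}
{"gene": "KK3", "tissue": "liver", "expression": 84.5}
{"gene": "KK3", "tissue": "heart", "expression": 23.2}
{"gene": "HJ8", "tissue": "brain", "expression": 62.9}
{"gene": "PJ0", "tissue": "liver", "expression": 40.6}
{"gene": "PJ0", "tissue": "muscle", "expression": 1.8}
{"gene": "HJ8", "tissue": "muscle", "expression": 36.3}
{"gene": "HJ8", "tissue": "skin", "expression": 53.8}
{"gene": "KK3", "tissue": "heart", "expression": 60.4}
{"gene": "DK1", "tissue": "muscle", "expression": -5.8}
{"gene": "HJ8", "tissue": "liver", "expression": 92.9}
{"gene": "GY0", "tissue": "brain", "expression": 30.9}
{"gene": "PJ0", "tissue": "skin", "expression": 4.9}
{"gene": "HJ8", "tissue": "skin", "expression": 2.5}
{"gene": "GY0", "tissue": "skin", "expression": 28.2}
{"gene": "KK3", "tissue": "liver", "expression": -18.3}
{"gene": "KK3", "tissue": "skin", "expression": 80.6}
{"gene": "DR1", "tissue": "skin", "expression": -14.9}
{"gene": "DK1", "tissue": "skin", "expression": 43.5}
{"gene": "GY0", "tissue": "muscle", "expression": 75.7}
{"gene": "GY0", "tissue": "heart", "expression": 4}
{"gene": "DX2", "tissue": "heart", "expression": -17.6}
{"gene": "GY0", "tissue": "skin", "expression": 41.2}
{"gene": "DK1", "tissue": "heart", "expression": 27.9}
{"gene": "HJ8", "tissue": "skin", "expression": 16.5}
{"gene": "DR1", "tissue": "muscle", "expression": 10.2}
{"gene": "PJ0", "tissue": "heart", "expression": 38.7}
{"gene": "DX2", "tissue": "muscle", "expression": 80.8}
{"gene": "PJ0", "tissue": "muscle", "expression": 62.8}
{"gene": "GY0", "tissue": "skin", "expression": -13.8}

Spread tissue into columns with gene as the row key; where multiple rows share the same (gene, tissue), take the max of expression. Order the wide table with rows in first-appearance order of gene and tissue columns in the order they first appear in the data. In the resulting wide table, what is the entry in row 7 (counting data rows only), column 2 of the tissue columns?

With rows in first-appearance order of gene, row 7 is gene=HJ8. tissue columns in first-appearance order: muscle, liver, brain, skin, heart; column 2 is liver.
Long rows with gene=HJ8, tissue=liver: max(41, 44.7, 92.9) = 92.9.

92.9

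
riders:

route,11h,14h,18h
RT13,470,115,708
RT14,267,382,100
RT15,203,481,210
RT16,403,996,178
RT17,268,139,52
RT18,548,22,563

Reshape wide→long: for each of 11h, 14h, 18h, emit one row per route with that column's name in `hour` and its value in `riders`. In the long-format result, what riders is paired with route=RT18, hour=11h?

Unpivoting turns each (route, wide-column) pair into one long row.
The wide cell at row RT18, column 11h holds 548, so the long row (RT18, 11h) has riders=548.

548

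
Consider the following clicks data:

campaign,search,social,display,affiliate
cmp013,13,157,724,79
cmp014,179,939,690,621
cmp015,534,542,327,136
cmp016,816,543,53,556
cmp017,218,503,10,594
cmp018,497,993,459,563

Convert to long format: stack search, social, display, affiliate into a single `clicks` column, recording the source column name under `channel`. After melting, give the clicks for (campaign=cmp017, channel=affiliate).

594

Unpivoting turns each (campaign, wide-column) pair into one long row.
The wide cell at row cmp017, column affiliate holds 594, so the long row (cmp017, affiliate) has clicks=594.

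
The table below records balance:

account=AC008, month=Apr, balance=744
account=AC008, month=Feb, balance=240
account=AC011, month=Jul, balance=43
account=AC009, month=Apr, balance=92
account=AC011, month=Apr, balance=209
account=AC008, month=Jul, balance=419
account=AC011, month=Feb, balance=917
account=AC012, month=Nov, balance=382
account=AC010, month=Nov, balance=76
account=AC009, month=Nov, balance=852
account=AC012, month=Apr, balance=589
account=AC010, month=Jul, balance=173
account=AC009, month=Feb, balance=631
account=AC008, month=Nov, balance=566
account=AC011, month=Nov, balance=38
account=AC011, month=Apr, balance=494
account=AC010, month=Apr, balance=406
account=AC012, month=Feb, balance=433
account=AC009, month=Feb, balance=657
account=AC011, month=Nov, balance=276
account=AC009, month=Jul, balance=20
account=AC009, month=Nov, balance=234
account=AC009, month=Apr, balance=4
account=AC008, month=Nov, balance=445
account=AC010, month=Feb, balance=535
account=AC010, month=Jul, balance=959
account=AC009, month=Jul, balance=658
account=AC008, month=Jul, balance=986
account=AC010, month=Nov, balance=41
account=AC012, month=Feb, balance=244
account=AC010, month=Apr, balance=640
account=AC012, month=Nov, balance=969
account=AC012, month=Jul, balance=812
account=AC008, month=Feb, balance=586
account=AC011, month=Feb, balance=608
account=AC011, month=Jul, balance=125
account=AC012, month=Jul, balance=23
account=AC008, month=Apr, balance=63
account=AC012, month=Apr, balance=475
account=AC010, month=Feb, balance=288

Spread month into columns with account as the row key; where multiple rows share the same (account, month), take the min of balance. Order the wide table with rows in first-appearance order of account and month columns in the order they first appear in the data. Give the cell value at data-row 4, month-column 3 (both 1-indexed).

With rows in first-appearance order of account, row 4 is account=AC012. month columns in first-appearance order: Apr, Feb, Jul, Nov; column 3 is Jul.
Long rows with account=AC012, month=Jul: min(812, 23) = 23.

23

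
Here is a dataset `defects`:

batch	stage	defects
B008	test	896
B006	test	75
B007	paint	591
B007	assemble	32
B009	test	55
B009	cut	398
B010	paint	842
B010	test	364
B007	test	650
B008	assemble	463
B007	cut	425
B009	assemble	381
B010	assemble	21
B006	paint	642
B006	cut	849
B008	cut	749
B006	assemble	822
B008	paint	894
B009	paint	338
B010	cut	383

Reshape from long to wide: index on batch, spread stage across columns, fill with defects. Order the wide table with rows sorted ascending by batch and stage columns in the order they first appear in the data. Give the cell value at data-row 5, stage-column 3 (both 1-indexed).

With rows sorted ascending by batch, row 5 is batch=B010. stage columns in first-appearance order: test, paint, assemble, cut; column 3 is assemble.
Long rows with batch=B010, stage=assemble: defects = 21.

21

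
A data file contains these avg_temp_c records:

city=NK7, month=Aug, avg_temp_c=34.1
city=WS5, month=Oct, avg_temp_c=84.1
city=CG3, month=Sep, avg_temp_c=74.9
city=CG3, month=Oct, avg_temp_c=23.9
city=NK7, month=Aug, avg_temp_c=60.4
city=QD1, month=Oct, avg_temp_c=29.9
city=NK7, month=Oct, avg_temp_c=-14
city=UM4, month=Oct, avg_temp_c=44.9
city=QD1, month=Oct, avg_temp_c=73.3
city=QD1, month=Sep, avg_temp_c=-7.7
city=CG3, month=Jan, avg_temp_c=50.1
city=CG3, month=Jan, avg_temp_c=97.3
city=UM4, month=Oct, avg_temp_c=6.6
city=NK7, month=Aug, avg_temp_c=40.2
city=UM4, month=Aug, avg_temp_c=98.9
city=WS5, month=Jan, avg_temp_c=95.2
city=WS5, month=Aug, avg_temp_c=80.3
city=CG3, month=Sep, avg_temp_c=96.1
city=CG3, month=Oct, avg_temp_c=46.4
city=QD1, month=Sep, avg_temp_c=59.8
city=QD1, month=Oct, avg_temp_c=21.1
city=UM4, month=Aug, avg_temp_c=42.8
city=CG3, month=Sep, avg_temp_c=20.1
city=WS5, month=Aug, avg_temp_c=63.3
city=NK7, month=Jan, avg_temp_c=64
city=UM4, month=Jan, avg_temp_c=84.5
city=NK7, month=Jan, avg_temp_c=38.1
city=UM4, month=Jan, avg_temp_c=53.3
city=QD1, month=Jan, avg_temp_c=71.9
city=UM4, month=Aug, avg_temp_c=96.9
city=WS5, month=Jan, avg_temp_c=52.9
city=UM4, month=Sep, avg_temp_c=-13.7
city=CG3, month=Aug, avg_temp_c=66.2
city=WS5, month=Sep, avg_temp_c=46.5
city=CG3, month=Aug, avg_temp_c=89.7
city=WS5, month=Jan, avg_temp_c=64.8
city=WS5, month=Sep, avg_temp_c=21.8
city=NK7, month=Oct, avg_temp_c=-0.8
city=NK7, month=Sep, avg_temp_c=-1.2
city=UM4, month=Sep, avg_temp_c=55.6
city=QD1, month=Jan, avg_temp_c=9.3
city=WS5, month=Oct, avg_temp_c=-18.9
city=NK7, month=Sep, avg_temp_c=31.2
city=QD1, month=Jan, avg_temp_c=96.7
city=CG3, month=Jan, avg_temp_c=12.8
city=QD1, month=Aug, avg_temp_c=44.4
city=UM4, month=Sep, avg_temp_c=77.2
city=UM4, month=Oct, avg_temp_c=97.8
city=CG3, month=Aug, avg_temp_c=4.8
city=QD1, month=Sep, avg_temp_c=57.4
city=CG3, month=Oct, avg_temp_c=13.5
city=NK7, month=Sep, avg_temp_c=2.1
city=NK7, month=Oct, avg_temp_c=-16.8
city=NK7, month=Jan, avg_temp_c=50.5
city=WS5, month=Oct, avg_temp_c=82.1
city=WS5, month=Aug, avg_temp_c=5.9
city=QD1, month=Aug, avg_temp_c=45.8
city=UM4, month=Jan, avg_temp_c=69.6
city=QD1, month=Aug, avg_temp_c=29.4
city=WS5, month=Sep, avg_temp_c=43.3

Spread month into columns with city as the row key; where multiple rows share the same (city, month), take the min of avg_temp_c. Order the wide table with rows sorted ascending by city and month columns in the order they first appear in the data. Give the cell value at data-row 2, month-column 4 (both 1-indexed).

With rows sorted ascending by city, row 2 is city=NK7. month columns in first-appearance order: Aug, Oct, Sep, Jan; column 4 is Jan.
Long rows with city=NK7, month=Jan: min(64, 38.1, 50.5) = 38.1.

38.1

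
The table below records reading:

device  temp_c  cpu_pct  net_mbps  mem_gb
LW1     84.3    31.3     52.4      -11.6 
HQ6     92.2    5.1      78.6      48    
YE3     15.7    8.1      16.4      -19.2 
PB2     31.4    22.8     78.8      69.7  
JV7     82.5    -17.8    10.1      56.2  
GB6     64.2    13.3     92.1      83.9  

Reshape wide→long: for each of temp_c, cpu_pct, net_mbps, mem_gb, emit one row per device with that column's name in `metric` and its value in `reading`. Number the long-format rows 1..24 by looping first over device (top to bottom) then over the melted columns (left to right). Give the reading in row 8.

24 rows total (6 × 4). Row 8: index ⌊(8-1)/4⌋ = 1 into device → HQ6; (8-1) mod 4 = 3 into the melted columns → mem_gb.
So row 8 is (HQ6, mem_gb, 48); reading = 48.

48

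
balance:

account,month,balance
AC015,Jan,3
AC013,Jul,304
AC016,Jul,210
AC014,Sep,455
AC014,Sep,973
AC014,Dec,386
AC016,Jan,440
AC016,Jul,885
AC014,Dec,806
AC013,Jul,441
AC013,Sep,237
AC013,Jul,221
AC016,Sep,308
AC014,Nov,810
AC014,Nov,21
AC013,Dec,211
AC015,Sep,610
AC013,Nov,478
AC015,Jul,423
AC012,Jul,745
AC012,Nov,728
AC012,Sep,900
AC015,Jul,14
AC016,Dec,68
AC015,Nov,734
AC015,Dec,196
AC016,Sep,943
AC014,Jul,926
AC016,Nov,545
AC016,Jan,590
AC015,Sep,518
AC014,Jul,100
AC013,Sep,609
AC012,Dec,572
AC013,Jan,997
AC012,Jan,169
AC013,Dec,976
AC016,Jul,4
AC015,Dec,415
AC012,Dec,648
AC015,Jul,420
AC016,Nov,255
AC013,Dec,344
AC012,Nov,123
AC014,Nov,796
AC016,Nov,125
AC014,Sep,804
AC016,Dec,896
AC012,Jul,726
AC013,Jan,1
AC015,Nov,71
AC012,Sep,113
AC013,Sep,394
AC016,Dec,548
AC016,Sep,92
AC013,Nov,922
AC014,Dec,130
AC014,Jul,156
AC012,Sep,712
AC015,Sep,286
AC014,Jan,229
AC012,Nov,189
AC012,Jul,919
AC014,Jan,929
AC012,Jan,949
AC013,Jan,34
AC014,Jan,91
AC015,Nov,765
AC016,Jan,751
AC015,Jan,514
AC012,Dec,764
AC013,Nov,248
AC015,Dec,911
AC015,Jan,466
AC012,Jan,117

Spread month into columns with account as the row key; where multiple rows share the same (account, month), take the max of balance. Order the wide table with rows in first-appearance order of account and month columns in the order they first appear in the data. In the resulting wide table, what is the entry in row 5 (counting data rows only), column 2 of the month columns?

With rows in first-appearance order of account, row 5 is account=AC012. month columns in first-appearance order: Jan, Jul, Sep, Dec, Nov; column 2 is Jul.
Long rows with account=AC012, month=Jul: max(745, 726, 919) = 919.

919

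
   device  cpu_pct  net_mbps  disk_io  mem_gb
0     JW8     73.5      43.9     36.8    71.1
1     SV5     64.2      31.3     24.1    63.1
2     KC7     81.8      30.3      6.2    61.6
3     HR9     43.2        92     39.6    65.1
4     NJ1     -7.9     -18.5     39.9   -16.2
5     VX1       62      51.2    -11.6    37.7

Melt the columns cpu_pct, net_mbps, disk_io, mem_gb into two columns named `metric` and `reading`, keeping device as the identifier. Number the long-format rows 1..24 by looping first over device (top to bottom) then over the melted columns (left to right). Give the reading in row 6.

31.3

24 rows total (6 × 4). Row 6: index ⌊(6-1)/4⌋ = 1 into device → SV5; (6-1) mod 4 = 1 into the melted columns → net_mbps.
So row 6 is (SV5, net_mbps, 31.3); reading = 31.3.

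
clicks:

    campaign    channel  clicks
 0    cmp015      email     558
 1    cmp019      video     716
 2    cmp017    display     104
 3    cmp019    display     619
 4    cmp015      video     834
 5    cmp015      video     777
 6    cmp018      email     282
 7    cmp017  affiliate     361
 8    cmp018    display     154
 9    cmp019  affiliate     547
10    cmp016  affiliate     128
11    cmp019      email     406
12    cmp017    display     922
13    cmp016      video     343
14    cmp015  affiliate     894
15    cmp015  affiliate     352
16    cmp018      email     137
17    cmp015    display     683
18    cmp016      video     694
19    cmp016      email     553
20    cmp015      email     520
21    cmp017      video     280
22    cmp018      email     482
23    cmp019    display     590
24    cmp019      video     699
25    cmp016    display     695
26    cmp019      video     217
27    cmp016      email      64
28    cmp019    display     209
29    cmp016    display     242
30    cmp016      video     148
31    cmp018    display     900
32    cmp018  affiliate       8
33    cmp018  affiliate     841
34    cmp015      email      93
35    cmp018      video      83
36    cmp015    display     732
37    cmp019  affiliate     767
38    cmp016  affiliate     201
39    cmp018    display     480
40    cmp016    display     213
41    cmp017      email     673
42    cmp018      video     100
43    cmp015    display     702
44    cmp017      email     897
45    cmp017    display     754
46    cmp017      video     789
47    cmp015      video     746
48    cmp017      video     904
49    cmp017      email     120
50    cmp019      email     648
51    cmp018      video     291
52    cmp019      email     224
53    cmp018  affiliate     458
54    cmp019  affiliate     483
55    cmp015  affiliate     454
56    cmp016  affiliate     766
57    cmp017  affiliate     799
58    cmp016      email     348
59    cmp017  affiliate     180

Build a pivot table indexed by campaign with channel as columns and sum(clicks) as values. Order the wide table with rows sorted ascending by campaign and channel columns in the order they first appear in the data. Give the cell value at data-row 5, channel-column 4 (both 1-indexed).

1797

With rows sorted ascending by campaign, row 5 is campaign=cmp019. channel columns in first-appearance order: email, video, display, affiliate; column 4 is affiliate.
Long rows with campaign=cmp019, channel=affiliate: 547 + 767 + 483 = 1797.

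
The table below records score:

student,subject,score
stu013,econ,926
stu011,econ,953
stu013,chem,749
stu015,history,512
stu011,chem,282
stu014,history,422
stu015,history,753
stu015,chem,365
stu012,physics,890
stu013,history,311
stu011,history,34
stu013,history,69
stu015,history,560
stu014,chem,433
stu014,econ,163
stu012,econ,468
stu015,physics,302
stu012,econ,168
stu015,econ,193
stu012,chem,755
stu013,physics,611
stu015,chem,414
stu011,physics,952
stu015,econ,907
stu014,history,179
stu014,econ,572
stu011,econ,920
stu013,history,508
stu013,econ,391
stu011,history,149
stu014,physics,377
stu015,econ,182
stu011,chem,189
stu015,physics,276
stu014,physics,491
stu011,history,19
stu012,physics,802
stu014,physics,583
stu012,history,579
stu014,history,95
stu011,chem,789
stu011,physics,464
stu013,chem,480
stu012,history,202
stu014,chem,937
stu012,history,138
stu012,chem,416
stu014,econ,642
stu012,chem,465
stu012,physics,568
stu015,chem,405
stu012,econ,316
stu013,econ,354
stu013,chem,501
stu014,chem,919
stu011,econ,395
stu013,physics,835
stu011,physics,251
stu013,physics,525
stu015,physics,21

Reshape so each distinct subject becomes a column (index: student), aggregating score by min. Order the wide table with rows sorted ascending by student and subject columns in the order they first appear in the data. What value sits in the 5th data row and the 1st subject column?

182

With rows sorted ascending by student, row 5 is student=stu015. subject columns in first-appearance order: econ, chem, history, physics; column 1 is econ.
Long rows with student=stu015, subject=econ: min(193, 907, 182) = 182.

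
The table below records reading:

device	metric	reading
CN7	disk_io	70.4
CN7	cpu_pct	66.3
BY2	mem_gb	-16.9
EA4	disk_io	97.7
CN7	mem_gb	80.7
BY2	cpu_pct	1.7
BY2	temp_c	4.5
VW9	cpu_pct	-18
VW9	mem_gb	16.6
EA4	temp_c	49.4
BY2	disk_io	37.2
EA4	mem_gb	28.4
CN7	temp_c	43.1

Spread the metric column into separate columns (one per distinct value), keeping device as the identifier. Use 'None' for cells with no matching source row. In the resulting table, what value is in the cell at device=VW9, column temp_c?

None

No long-format row has device=VW9 and metric=temp_c, so the cell is None.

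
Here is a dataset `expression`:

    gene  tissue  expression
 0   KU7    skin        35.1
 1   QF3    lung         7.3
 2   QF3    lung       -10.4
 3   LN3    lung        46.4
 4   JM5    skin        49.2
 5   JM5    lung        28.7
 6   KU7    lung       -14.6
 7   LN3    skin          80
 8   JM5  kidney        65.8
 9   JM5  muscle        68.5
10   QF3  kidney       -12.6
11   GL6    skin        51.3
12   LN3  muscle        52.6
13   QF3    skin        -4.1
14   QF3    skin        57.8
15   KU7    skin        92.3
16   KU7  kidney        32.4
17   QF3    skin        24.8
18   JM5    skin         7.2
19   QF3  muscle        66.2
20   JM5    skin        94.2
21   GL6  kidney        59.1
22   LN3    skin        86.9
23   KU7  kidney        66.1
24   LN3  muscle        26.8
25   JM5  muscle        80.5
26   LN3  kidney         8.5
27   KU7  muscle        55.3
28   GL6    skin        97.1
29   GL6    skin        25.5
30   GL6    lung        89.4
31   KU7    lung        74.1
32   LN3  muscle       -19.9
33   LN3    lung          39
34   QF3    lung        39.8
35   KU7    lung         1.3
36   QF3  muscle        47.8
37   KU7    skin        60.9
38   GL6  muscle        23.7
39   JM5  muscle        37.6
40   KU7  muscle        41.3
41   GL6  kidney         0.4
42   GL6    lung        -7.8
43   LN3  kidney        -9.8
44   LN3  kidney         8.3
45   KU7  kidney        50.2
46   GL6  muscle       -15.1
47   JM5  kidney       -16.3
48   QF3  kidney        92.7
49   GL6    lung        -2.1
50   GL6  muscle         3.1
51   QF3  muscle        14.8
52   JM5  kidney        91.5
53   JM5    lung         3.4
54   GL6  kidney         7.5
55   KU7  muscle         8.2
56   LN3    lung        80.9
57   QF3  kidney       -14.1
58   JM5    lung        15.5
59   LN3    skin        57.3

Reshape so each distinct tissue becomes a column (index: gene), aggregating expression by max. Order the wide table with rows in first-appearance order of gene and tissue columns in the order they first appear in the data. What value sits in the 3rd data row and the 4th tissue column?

52.6

With rows in first-appearance order of gene, row 3 is gene=LN3. tissue columns in first-appearance order: skin, lung, kidney, muscle; column 4 is muscle.
Long rows with gene=LN3, tissue=muscle: max(52.6, 26.8, -19.9) = 52.6.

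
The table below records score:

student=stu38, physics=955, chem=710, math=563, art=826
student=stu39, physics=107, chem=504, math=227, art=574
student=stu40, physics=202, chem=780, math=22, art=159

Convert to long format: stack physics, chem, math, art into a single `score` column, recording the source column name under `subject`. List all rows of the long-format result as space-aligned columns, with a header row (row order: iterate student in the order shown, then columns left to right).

Each (student, column) pair becomes one row: 3 × 4 = 12 rows.
For example, (stu38, physics) → score=955.

student  subject  score
stu38    physics  955  
stu38    chem     710  
stu38    math     563  
stu38    art      826  
stu39    physics  107  
stu39    chem     504  
stu39    math     227  
stu39    art      574  
stu40    physics  202  
stu40    chem     780  
stu40    math     22   
stu40    art      159  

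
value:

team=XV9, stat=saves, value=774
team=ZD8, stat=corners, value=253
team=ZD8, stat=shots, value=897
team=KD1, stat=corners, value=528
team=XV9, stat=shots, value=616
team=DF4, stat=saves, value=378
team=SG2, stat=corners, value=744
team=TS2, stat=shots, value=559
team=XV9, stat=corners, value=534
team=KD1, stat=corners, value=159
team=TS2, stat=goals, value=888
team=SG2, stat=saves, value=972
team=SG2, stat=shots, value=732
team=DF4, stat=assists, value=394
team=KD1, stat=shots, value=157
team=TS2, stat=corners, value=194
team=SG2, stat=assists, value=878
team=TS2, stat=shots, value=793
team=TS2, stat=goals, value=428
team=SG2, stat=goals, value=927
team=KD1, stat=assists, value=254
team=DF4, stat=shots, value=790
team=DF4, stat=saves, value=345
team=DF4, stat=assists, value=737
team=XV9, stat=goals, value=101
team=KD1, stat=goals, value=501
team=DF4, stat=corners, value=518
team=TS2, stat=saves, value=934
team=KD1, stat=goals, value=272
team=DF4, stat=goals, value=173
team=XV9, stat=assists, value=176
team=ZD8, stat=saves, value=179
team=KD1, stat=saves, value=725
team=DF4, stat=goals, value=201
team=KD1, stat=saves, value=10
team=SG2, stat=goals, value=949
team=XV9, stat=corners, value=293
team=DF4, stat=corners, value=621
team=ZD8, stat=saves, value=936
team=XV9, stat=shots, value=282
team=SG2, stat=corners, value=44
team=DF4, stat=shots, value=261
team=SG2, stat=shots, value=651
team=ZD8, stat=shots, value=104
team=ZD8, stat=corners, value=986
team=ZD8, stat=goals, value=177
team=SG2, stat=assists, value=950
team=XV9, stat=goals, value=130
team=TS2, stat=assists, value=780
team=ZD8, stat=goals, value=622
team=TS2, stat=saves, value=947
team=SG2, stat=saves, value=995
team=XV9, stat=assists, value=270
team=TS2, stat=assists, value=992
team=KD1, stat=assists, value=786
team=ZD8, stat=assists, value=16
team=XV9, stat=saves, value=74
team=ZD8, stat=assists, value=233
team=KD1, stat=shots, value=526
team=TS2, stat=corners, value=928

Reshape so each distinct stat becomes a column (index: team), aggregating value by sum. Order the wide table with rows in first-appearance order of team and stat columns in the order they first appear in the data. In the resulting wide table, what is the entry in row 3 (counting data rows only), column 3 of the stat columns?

683

With rows in first-appearance order of team, row 3 is team=KD1. stat columns in first-appearance order: saves, corners, shots, goals, assists; column 3 is shots.
Long rows with team=KD1, stat=shots: 157 + 526 = 683.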